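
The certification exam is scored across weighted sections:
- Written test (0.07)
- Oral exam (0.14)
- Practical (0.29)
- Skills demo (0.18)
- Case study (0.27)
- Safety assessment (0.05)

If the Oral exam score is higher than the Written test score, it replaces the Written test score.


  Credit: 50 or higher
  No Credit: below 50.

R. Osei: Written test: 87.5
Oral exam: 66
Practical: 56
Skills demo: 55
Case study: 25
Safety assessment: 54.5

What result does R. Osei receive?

Credit

Oral exam (66) ≤ Written test (87.5), so Written test stays at 87.5.
Weighted total:
  Written test 87.5 × 0.07 = 6.125
  Oral exam 66 × 0.14 = 9.24
  Practical 56 × 0.29 = 16.24
  Skills demo 55 × 0.18 = 9.9
  Case study 25 × 0.27 = 6.75
  Safety assessment 54.5 × 0.05 = 2.725
Sum = 50.98
50.98 ≥ 50 → Credit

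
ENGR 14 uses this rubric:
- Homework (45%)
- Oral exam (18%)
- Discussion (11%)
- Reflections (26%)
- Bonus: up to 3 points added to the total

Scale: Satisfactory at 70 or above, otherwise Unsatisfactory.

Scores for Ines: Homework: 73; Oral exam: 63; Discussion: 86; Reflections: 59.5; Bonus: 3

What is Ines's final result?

Satisfactory

Weighted total:
  Homework 73 × 0.45 = 32.85
  Oral exam 63 × 0.18 = 11.34
  Discussion 86 × 0.11 = 9.46
  Reflections 59.5 × 0.26 = 15.47
Sum = 69.12
Bonus: 69.12 + 3 = 72.12
72.12 ≥ 70 → Satisfactory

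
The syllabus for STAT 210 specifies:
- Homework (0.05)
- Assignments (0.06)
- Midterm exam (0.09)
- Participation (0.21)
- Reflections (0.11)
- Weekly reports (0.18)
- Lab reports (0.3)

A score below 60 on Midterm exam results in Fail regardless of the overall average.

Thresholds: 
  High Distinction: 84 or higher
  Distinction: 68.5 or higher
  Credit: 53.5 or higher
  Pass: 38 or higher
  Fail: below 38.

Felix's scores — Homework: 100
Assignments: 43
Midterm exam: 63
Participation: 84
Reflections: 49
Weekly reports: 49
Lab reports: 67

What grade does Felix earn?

Midterm exam score 63 ≥ 60: minimum met.
Weighted total:
  Homework 100 × 0.05 = 5
  Assignments 43 × 0.06 = 2.58
  Midterm exam 63 × 0.09 = 5.67
  Participation 84 × 0.21 = 17.64
  Reflections 49 × 0.11 = 5.39
  Weekly reports 49 × 0.18 = 8.82
  Lab reports 67 × 0.3 = 20.1
Sum = 65.2
65.2 is ≥ 53.5 and < 68.5 → Credit

Credit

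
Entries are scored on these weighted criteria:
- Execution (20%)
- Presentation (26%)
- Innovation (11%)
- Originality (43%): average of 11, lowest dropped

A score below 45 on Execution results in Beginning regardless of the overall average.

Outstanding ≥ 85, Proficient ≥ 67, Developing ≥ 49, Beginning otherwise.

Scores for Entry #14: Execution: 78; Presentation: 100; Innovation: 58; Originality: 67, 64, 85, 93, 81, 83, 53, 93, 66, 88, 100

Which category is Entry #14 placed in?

Originality: drop 53 → average of remaining 10 = 820/10 = 82
Execution score 78 ≥ 45: minimum met.
Weighted total:
  Execution 78 × 0.2 = 15.6
  Presentation 100 × 0.26 = 26
  Innovation 58 × 0.11 = 6.38
  Originality 82 × 0.43 = 35.26
Sum = 83.24
83.24 is ≥ 67 and < 85 → Proficient

Proficient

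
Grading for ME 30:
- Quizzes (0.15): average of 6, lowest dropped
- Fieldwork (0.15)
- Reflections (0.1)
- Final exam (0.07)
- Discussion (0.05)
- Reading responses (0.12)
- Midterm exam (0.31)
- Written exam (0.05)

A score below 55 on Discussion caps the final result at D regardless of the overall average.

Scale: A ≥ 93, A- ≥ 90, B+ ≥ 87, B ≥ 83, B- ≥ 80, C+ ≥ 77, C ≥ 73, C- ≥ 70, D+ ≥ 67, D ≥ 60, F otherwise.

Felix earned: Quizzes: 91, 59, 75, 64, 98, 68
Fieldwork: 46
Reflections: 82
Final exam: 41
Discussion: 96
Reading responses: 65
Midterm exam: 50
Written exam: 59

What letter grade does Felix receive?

Quizzes: drop 59 → average of remaining 5 = 396/5 = 79.2
Discussion score 96 ≥ 55: minimum met.
Weighted total:
  Quizzes 79.2 × 0.15 = 11.88
  Fieldwork 46 × 0.15 = 6.9
  Reflections 82 × 0.1 = 8.2
  Final exam 41 × 0.07 = 2.87
  Discussion 96 × 0.05 = 4.8
  Reading responses 65 × 0.12 = 7.8
  Midterm exam 50 × 0.31 = 15.5
  Written exam 59 × 0.05 = 2.95
Sum = 60.9
60.9 is ≥ 60 and < 67 → D

D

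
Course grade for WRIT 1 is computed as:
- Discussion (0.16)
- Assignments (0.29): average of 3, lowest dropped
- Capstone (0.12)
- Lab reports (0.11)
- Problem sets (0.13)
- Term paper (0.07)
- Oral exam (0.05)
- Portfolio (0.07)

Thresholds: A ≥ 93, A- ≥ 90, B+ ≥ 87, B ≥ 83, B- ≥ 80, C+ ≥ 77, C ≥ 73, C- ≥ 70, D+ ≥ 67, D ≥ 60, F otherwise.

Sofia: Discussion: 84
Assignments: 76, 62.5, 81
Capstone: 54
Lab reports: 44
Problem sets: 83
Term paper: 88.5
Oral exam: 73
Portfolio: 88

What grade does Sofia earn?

Assignments: drop 62.5 → average of remaining 2 = 157/2 = 78.5
Weighted total:
  Discussion 84 × 0.16 = 13.44
  Assignments 78.5 × 0.29 = 22.765
  Capstone 54 × 0.12 = 6.48
  Lab reports 44 × 0.11 = 4.84
  Problem sets 83 × 0.13 = 10.79
  Term paper 88.5 × 0.07 = 6.195
  Oral exam 73 × 0.05 = 3.65
  Portfolio 88 × 0.07 = 6.16
Sum = 74.32
74.32 is ≥ 73 and < 77 → C

C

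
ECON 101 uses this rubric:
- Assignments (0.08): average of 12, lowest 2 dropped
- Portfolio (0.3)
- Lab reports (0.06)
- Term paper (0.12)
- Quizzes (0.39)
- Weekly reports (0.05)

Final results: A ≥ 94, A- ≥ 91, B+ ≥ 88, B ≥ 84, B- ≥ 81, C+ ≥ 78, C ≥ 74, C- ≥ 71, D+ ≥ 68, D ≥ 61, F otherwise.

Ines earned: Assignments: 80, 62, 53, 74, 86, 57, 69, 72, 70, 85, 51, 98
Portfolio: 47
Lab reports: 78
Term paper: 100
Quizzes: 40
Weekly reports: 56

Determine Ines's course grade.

F

Assignments: drop 51, 53 → average of remaining 10 = 753/10 = 75.3
Weighted total:
  Assignments 75.3 × 0.08 = 6.024
  Portfolio 47 × 0.3 = 14.1
  Lab reports 78 × 0.06 = 4.68
  Term paper 100 × 0.12 = 12
  Quizzes 40 × 0.39 = 15.6
  Weekly reports 56 × 0.05 = 2.8
Sum = 55.204
55.204 < 61 → F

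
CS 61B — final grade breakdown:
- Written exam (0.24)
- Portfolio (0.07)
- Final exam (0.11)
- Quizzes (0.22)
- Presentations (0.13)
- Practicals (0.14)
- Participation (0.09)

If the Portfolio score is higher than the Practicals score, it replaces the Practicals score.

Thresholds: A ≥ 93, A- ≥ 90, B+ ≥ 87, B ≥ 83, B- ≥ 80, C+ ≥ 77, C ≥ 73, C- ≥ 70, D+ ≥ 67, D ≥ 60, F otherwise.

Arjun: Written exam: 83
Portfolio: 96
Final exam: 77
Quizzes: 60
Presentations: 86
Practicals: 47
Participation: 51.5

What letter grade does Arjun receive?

C+

Portfolio (96) > Practicals (47), so Practicals counts as 96.
Weighted total:
  Written exam 83 × 0.24 = 19.92
  Portfolio 96 × 0.07 = 6.72
  Final exam 77 × 0.11 = 8.47
  Quizzes 60 × 0.22 = 13.2
  Presentations 86 × 0.13 = 11.18
  Practicals 96 × 0.14 = 13.44
  Participation 51.5 × 0.09 = 4.635
Sum = 77.565
77.565 is ≥ 77 and < 80 → C+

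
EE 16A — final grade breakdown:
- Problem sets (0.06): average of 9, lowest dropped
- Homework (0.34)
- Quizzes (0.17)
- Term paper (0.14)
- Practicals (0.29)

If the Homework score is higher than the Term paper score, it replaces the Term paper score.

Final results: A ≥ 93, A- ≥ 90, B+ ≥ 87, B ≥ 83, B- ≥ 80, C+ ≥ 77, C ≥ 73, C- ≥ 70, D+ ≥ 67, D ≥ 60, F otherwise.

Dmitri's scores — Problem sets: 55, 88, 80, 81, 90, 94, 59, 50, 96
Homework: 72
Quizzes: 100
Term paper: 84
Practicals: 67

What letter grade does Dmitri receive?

C+

Problem sets: drop 50 → average of remaining 8 = 643/8 = 80.375
Homework (72) ≤ Term paper (84), so Term paper stays at 84.
Weighted total:
  Problem sets 80.375 × 0.06 = 4.8225
  Homework 72 × 0.34 = 24.48
  Quizzes 100 × 0.17 = 17
  Term paper 84 × 0.14 = 11.76
  Practicals 67 × 0.29 = 19.43
Sum = 77.4925
77.4925 is ≥ 77 and < 80 → C+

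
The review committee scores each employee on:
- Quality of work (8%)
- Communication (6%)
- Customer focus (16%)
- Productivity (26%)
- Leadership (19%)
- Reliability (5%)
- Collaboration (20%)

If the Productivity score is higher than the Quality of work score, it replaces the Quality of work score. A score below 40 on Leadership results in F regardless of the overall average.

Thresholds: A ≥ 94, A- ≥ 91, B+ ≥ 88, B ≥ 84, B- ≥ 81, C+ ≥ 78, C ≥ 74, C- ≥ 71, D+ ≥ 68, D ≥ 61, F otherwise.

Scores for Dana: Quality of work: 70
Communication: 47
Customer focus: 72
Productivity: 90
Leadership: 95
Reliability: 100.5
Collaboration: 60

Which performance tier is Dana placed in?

C+

Productivity (90) > Quality of work (70), so Quality of work counts as 90.
Leadership score 95 ≥ 40: minimum met.
Weighted total:
  Quality of work 90 × 0.08 = 7.2
  Communication 47 × 0.06 = 2.82
  Customer focus 72 × 0.16 = 11.52
  Productivity 90 × 0.26 = 23.4
  Leadership 95 × 0.19 = 18.05
  Reliability 100.5 × 0.05 = 5.025
  Collaboration 60 × 0.2 = 12
Sum = 80.015
80.015 is ≥ 78 and < 81 → C+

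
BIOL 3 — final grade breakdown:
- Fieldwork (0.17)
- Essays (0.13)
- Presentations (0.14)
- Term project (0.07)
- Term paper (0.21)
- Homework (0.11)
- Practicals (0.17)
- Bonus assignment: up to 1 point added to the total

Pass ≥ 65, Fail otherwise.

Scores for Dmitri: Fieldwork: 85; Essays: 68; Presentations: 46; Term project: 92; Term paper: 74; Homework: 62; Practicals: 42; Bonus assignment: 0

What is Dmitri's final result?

Pass

Weighted total:
  Fieldwork 85 × 0.17 = 14.45
  Essays 68 × 0.13 = 8.84
  Presentations 46 × 0.14 = 6.44
  Term project 92 × 0.07 = 6.44
  Term paper 74 × 0.21 = 15.54
  Homework 62 × 0.11 = 6.82
  Practicals 42 × 0.17 = 7.14
Sum = 65.67
Bonus assignment: 65.67 + 0 = 65.67
65.67 ≥ 65 → Pass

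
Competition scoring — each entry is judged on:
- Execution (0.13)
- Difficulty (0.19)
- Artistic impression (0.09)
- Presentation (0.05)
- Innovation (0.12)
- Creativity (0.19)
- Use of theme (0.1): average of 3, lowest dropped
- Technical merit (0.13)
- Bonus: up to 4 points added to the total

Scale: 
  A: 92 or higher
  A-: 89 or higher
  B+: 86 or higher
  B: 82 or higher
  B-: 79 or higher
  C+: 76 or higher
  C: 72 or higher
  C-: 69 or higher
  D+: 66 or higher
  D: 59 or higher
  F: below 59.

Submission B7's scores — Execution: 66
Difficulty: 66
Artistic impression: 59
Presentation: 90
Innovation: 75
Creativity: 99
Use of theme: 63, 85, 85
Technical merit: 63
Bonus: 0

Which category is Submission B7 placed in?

Use of theme: drop 63 → average of remaining 2 = 170/2 = 85
Weighted total:
  Execution 66 × 0.13 = 8.58
  Difficulty 66 × 0.19 = 12.54
  Artistic impression 59 × 0.09 = 5.31
  Presentation 90 × 0.05 = 4.5
  Innovation 75 × 0.12 = 9
  Creativity 99 × 0.19 = 18.81
  Use of theme 85 × 0.1 = 8.5
  Technical merit 63 × 0.13 = 8.19
Sum = 75.43
Bonus: 75.43 + 0 = 75.43
75.43 is ≥ 72 and < 76 → C

C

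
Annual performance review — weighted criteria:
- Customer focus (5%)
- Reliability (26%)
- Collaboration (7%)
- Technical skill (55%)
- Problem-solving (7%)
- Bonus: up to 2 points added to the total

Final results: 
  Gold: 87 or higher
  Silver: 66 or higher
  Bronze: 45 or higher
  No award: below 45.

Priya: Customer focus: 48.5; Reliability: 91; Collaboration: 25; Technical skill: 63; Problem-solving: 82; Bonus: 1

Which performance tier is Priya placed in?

Weighted total:
  Customer focus 48.5 × 0.05 = 2.425
  Reliability 91 × 0.26 = 23.66
  Collaboration 25 × 0.07 = 1.75
  Technical skill 63 × 0.55 = 34.65
  Problem-solving 82 × 0.07 = 5.74
Sum = 68.225
Bonus: 68.225 + 1 = 69.225
69.225 is ≥ 66 and < 87 → Silver

Silver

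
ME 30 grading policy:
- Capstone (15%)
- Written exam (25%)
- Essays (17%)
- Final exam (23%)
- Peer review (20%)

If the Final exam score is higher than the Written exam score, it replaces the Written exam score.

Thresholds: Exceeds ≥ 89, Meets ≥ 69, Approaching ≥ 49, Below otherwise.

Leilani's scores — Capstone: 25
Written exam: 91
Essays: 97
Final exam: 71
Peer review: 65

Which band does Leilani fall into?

Final exam (71) ≤ Written exam (91), so Written exam stays at 91.
Weighted total:
  Capstone 25 × 0.15 = 3.75
  Written exam 91 × 0.25 = 22.75
  Essays 97 × 0.17 = 16.49
  Final exam 71 × 0.23 = 16.33
  Peer review 65 × 0.2 = 13
Sum = 72.32
72.32 is ≥ 69 and < 89 → Meets

Meets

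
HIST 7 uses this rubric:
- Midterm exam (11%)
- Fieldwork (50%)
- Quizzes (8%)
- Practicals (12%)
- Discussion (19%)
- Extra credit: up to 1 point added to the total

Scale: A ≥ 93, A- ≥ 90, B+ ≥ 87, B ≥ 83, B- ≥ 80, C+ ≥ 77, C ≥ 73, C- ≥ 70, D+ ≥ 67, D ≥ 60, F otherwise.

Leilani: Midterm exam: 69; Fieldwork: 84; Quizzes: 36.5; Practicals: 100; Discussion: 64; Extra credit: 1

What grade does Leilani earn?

C+

Weighted total:
  Midterm exam 69 × 0.11 = 7.59
  Fieldwork 84 × 0.5 = 42
  Quizzes 36.5 × 0.08 = 2.92
  Practicals 100 × 0.12 = 12
  Discussion 64 × 0.19 = 12.16
Sum = 76.67
Extra credit: 76.67 + 1 = 77.67
77.67 is ≥ 77 and < 80 → C+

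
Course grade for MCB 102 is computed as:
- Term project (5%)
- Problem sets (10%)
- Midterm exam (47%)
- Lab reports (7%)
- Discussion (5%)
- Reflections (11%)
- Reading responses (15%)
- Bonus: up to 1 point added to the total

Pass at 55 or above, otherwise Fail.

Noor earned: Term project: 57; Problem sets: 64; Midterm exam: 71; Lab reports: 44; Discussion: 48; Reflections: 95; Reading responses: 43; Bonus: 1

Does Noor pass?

Pass

Weighted total:
  Term project 57 × 0.05 = 2.85
  Problem sets 64 × 0.1 = 6.4
  Midterm exam 71 × 0.47 = 33.37
  Lab reports 44 × 0.07 = 3.08
  Discussion 48 × 0.05 = 2.4
  Reflections 95 × 0.11 = 10.45
  Reading responses 43 × 0.15 = 6.45
Sum = 65
Bonus: 65 + 1 = 66
66 ≥ 55 → Pass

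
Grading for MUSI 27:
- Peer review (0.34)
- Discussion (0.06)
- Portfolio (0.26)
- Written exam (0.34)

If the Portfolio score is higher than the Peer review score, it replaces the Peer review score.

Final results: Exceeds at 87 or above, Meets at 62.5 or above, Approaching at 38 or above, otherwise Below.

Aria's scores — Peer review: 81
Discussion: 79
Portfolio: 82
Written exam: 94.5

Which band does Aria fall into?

Portfolio (82) > Peer review (81), so Peer review counts as 82.
Weighted total:
  Peer review 82 × 0.34 = 27.88
  Discussion 79 × 0.06 = 4.74
  Portfolio 82 × 0.26 = 21.32
  Written exam 94.5 × 0.34 = 32.13
Sum = 86.07
86.07 is ≥ 62.5 and < 87 → Meets

Meets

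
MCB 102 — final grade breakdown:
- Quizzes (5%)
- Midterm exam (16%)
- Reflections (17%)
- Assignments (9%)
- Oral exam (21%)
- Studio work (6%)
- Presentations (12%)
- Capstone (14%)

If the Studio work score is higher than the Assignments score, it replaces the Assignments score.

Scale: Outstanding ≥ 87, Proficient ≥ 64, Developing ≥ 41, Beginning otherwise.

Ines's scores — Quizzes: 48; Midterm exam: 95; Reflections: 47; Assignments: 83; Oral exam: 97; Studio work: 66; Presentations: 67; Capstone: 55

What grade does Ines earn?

Proficient

Studio work (66) ≤ Assignments (83), so Assignments stays at 83.
Weighted total:
  Quizzes 48 × 0.05 = 2.4
  Midterm exam 95 × 0.16 = 15.2
  Reflections 47 × 0.17 = 7.99
  Assignments 83 × 0.09 = 7.47
  Oral exam 97 × 0.21 = 20.37
  Studio work 66 × 0.06 = 3.96
  Presentations 67 × 0.12 = 8.04
  Capstone 55 × 0.14 = 7.7
Sum = 73.13
73.13 is ≥ 64 and < 87 → Proficient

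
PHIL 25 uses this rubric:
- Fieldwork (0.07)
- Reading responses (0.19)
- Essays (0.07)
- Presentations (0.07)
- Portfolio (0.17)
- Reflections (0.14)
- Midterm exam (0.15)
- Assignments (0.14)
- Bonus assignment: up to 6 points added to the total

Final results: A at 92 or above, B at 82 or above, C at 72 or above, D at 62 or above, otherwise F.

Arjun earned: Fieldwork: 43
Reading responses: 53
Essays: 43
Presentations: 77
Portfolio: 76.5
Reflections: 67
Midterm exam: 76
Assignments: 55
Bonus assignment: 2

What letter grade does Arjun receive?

Weighted total:
  Fieldwork 43 × 0.07 = 3.01
  Reading responses 53 × 0.19 = 10.07
  Essays 43 × 0.07 = 3.01
  Presentations 77 × 0.07 = 5.39
  Portfolio 76.5 × 0.17 = 13.005
  Reflections 67 × 0.14 = 9.38
  Midterm exam 76 × 0.15 = 11.4
  Assignments 55 × 0.14 = 7.7
Sum = 62.965
Bonus assignment: 62.965 + 2 = 64.965
64.965 is ≥ 62 and < 72 → D

D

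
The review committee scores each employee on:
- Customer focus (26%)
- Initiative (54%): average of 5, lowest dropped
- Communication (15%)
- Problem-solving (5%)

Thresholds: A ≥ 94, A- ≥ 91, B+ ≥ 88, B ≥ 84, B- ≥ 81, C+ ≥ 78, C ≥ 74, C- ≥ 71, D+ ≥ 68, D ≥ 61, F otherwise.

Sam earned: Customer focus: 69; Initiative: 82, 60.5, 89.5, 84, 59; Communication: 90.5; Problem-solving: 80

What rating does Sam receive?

C+

Initiative: drop 59 → average of remaining 4 = 316/4 = 79
Weighted total:
  Customer focus 69 × 0.26 = 17.94
  Initiative 79 × 0.54 = 42.66
  Communication 90.5 × 0.15 = 13.575
  Problem-solving 80 × 0.05 = 4
Sum = 78.175
78.175 is ≥ 78 and < 81 → C+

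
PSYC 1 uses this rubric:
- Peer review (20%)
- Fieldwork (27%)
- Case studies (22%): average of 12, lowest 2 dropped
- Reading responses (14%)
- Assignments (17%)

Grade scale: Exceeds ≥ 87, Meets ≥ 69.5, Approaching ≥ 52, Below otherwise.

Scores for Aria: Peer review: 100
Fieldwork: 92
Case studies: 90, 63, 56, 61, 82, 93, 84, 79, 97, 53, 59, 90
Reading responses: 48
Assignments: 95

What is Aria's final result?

Meets

Case studies: drop 53, 56 → average of remaining 10 = 798/10 = 79.8
Weighted total:
  Peer review 100 × 0.2 = 20
  Fieldwork 92 × 0.27 = 24.84
  Case studies 79.8 × 0.22 = 17.556
  Reading responses 48 × 0.14 = 6.72
  Assignments 95 × 0.17 = 16.15
Sum = 85.266
85.266 is ≥ 69.5 and < 87 → Meets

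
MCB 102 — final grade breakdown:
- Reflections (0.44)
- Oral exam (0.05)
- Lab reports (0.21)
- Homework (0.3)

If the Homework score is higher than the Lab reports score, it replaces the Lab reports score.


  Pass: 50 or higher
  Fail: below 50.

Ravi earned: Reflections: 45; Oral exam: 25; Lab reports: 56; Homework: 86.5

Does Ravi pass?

Pass

Homework (86.5) > Lab reports (56), so Lab reports counts as 86.5.
Weighted total:
  Reflections 45 × 0.44 = 19.8
  Oral exam 25 × 0.05 = 1.25
  Lab reports 86.5 × 0.21 = 18.165
  Homework 86.5 × 0.3 = 25.95
Sum = 65.165
65.165 ≥ 50 → Pass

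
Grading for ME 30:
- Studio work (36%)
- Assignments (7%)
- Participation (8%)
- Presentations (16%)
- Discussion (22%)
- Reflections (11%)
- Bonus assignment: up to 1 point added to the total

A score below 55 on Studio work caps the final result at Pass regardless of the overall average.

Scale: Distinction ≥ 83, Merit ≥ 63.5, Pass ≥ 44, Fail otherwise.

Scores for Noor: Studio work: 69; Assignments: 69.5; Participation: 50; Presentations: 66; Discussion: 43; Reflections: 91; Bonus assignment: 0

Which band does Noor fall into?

Studio work score 69 ≥ 55: minimum met.
Weighted total:
  Studio work 69 × 0.36 = 24.84
  Assignments 69.5 × 0.07 = 4.865
  Participation 50 × 0.08 = 4
  Presentations 66 × 0.16 = 10.56
  Discussion 43 × 0.22 = 9.46
  Reflections 91 × 0.11 = 10.01
Sum = 63.735
Bonus assignment: 63.735 + 0 = 63.735
63.735 is ≥ 63.5 and < 83 → Merit

Merit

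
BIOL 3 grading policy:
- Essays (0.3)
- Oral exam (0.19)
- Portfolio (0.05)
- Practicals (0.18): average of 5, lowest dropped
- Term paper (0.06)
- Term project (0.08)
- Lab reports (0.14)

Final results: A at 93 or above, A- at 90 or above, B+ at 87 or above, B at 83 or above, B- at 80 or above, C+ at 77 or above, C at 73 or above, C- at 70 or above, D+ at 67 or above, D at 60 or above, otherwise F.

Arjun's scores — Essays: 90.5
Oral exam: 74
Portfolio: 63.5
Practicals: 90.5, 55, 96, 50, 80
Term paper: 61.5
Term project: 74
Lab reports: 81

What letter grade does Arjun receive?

C+

Practicals: drop 50 → average of remaining 4 = 321.5/4 = 80.375
Weighted total:
  Essays 90.5 × 0.3 = 27.15
  Oral exam 74 × 0.19 = 14.06
  Portfolio 63.5 × 0.05 = 3.175
  Practicals 80.375 × 0.18 = 14.4675
  Term paper 61.5 × 0.06 = 3.69
  Term project 74 × 0.08 = 5.92
  Lab reports 81 × 0.14 = 11.34
Sum = 79.8025
79.8025 is ≥ 77 and < 80 → C+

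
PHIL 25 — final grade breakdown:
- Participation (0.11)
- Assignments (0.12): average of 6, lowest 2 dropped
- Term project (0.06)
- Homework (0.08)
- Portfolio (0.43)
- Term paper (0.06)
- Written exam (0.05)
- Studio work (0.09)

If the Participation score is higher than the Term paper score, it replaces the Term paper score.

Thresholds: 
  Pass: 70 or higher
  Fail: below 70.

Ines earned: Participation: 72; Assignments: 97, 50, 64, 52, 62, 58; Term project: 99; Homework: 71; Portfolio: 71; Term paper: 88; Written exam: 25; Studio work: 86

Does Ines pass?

Pass

Assignments: drop 50, 52 → average of remaining 4 = 281/4 = 70.25
Participation (72) ≤ Term paper (88), so Term paper stays at 88.
Weighted total:
  Participation 72 × 0.11 = 7.92
  Assignments 70.25 × 0.12 = 8.43
  Term project 99 × 0.06 = 5.94
  Homework 71 × 0.08 = 5.68
  Portfolio 71 × 0.43 = 30.53
  Term paper 88 × 0.06 = 5.28
  Written exam 25 × 0.05 = 1.25
  Studio work 86 × 0.09 = 7.74
Sum = 72.77
72.77 ≥ 70 → Pass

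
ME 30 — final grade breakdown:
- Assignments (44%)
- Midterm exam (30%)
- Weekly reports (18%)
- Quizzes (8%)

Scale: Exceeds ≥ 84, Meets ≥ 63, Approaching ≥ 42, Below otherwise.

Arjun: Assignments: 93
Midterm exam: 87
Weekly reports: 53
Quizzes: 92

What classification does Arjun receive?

Weighted total:
  Assignments 93 × 0.44 = 40.92
  Midterm exam 87 × 0.3 = 26.1
  Weekly reports 53 × 0.18 = 9.54
  Quizzes 92 × 0.08 = 7.36
Sum = 83.92
83.92 is ≥ 63 and < 84 → Meets

Meets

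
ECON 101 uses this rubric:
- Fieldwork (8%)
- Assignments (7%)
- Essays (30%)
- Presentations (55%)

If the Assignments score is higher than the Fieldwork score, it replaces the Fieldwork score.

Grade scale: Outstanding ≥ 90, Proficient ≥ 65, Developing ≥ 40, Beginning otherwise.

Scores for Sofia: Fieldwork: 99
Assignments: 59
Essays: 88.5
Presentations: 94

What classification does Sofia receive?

Assignments (59) ≤ Fieldwork (99), so Fieldwork stays at 99.
Weighted total:
  Fieldwork 99 × 0.08 = 7.92
  Assignments 59 × 0.07 = 4.13
  Essays 88.5 × 0.3 = 26.55
  Presentations 94 × 0.55 = 51.7
Sum = 90.3
90.3 ≥ 90 → Outstanding

Outstanding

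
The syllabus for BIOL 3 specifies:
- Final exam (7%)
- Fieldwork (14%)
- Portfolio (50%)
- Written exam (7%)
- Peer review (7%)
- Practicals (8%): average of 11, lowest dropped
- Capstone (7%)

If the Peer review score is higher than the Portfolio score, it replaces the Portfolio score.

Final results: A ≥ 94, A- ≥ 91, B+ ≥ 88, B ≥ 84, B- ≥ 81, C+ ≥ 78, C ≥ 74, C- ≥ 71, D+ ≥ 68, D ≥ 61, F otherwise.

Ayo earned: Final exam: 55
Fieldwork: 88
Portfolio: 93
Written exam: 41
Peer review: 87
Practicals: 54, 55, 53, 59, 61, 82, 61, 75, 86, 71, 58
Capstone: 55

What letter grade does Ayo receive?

Practicals: drop 53 → average of remaining 10 = 662/10 = 66.2
Peer review (87) ≤ Portfolio (93), so Portfolio stays at 93.
Weighted total:
  Final exam 55 × 0.07 = 3.85
  Fieldwork 88 × 0.14 = 12.32
  Portfolio 93 × 0.5 = 46.5
  Written exam 41 × 0.07 = 2.87
  Peer review 87 × 0.07 = 6.09
  Practicals 66.2 × 0.08 = 5.296
  Capstone 55 × 0.07 = 3.85
Sum = 80.776
80.776 is ≥ 78 and < 81 → C+

C+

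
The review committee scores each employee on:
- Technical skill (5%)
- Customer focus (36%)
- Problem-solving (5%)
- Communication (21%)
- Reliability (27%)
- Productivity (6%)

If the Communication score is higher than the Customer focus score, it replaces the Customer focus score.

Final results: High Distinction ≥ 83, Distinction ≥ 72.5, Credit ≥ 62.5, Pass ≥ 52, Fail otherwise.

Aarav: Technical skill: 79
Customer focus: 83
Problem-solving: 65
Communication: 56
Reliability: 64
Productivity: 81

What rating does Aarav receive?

Credit

Communication (56) ≤ Customer focus (83), so Customer focus stays at 83.
Weighted total:
  Technical skill 79 × 0.05 = 3.95
  Customer focus 83 × 0.36 = 29.88
  Problem-solving 65 × 0.05 = 3.25
  Communication 56 × 0.21 = 11.76
  Reliability 64 × 0.27 = 17.28
  Productivity 81 × 0.06 = 4.86
Sum = 70.98
70.98 is ≥ 62.5 and < 72.5 → Credit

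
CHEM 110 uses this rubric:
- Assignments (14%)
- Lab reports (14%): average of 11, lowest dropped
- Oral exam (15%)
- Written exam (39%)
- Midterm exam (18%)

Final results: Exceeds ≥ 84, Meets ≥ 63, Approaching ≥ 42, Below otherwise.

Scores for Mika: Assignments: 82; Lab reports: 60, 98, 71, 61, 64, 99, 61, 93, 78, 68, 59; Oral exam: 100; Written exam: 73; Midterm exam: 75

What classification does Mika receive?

Lab reports: drop 59 → average of remaining 10 = 753/10 = 75.3
Weighted total:
  Assignments 82 × 0.14 = 11.48
  Lab reports 75.3 × 0.14 = 10.542
  Oral exam 100 × 0.15 = 15
  Written exam 73 × 0.39 = 28.47
  Midterm exam 75 × 0.18 = 13.5
Sum = 78.992
78.992 is ≥ 63 and < 84 → Meets

Meets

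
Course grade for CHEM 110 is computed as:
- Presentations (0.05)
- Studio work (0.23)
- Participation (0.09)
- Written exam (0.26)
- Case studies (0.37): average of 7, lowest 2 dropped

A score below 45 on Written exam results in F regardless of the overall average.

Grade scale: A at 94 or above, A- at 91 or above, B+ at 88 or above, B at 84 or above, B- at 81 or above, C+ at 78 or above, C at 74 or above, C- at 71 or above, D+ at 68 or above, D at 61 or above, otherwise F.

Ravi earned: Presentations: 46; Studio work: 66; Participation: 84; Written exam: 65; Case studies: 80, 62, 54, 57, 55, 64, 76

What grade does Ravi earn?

D

Case studies: drop 54, 55 → average of remaining 5 = 339/5 = 67.8
Written exam score 65 ≥ 45: minimum met.
Weighted total:
  Presentations 46 × 0.05 = 2.3
  Studio work 66 × 0.23 = 15.18
  Participation 84 × 0.09 = 7.56
  Written exam 65 × 0.26 = 16.9
  Case studies 67.8 × 0.37 = 25.086
Sum = 67.026
67.026 is ≥ 61 and < 68 → D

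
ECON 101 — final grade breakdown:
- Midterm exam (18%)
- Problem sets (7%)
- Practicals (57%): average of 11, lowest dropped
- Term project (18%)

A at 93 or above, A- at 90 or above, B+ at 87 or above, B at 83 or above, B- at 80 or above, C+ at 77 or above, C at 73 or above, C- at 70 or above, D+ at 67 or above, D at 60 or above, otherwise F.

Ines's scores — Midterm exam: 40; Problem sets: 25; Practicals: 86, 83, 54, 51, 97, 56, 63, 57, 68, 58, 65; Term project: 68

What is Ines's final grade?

D

Practicals: drop 51 → average of remaining 10 = 687/10 = 68.7
Weighted total:
  Midterm exam 40 × 0.18 = 7.2
  Problem sets 25 × 0.07 = 1.75
  Practicals 68.7 × 0.57 = 39.159
  Term project 68 × 0.18 = 12.24
Sum = 60.349
60.349 is ≥ 60 and < 67 → D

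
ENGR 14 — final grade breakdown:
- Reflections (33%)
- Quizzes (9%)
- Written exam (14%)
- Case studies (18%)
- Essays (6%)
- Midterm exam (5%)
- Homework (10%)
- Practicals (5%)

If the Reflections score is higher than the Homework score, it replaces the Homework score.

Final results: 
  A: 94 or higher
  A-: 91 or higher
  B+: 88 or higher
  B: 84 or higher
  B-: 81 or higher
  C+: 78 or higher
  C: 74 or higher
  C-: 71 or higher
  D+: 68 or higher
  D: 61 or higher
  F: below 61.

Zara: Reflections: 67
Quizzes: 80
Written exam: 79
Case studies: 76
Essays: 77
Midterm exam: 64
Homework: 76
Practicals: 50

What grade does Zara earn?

C-

Reflections (67) ≤ Homework (76), so Homework stays at 76.
Weighted total:
  Reflections 67 × 0.33 = 22.11
  Quizzes 80 × 0.09 = 7.2
  Written exam 79 × 0.14 = 11.06
  Case studies 76 × 0.18 = 13.68
  Essays 77 × 0.06 = 4.62
  Midterm exam 64 × 0.05 = 3.2
  Homework 76 × 0.1 = 7.6
  Practicals 50 × 0.05 = 2.5
Sum = 71.97
71.97 is ≥ 71 and < 74 → C-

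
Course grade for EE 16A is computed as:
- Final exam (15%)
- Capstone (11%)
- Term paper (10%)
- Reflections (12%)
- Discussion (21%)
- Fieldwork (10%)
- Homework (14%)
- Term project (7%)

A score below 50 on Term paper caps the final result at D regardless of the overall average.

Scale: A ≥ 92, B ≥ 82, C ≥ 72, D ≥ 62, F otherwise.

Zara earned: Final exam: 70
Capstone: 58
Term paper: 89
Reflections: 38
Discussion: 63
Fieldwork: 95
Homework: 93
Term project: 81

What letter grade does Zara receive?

D

Term paper score 89 ≥ 50: minimum met.
Weighted total:
  Final exam 70 × 0.15 = 10.5
  Capstone 58 × 0.11 = 6.38
  Term paper 89 × 0.1 = 8.9
  Reflections 38 × 0.12 = 4.56
  Discussion 63 × 0.21 = 13.23
  Fieldwork 95 × 0.1 = 9.5
  Homework 93 × 0.14 = 13.02
  Term project 81 × 0.07 = 5.67
Sum = 71.76
71.76 is ≥ 62 and < 72 → D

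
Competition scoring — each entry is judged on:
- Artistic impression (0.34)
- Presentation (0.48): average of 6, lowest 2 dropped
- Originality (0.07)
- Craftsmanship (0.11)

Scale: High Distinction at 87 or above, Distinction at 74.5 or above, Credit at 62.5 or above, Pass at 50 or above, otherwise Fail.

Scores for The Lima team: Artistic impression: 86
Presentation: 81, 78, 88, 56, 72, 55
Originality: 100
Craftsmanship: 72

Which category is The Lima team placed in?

Distinction

Presentation: drop 55, 56 → average of remaining 4 = 319/4 = 79.75
Weighted total:
  Artistic impression 86 × 0.34 = 29.24
  Presentation 79.75 × 0.48 = 38.28
  Originality 100 × 0.07 = 7
  Craftsmanship 72 × 0.11 = 7.92
Sum = 82.44
82.44 is ≥ 74.5 and < 87 → Distinction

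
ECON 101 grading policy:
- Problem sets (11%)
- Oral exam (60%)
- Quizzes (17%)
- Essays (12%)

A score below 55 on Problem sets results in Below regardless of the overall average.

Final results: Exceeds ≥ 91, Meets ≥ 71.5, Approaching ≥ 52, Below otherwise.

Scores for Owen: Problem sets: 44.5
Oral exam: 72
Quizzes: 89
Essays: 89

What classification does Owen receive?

Problem sets score 44.5 < 55: minimum not met.
Weighted total:
  Problem sets 44.5 × 0.11 = 4.895
  Oral exam 72 × 0.6 = 43.2
  Quizzes 89 × 0.17 = 15.13
  Essays 89 × 0.12 = 10.68
Sum = 73.905
Because the Problem sets minimum was not met, the result is Below.

Below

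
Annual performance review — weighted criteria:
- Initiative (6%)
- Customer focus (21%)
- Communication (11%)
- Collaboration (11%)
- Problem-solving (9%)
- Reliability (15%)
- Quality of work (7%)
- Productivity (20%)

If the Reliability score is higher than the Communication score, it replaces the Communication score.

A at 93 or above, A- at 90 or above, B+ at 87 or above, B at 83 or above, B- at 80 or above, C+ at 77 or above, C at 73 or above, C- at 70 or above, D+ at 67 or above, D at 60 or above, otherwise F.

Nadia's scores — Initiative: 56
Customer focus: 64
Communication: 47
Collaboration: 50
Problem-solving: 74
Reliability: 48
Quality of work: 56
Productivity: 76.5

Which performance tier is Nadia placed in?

Reliability (48) > Communication (47), so Communication counts as 48.
Weighted total:
  Initiative 56 × 0.06 = 3.36
  Customer focus 64 × 0.21 = 13.44
  Communication 48 × 0.11 = 5.28
  Collaboration 50 × 0.11 = 5.5
  Problem-solving 74 × 0.09 = 6.66
  Reliability 48 × 0.15 = 7.2
  Quality of work 56 × 0.07 = 3.92
  Productivity 76.5 × 0.2 = 15.3
Sum = 60.66
60.66 is ≥ 60 and < 67 → D

D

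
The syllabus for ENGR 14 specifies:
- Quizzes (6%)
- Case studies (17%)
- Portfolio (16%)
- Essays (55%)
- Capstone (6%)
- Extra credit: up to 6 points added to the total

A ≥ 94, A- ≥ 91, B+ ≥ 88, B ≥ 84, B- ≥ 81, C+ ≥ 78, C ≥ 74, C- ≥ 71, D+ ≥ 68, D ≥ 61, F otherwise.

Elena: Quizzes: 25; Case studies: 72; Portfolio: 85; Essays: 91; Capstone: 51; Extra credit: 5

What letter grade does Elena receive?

B

Weighted total:
  Quizzes 25 × 0.06 = 1.5
  Case studies 72 × 0.17 = 12.24
  Portfolio 85 × 0.16 = 13.6
  Essays 91 × 0.55 = 50.05
  Capstone 51 × 0.06 = 3.06
Sum = 80.45
Extra credit: 80.45 + 5 = 85.45
85.45 is ≥ 84 and < 88 → B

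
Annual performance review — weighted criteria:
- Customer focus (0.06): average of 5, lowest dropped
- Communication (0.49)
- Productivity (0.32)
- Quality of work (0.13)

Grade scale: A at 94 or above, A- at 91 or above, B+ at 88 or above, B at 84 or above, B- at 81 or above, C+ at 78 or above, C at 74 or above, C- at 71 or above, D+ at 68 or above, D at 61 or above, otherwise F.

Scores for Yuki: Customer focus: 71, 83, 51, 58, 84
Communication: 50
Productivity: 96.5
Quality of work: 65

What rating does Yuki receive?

Customer focus: drop 51 → average of remaining 4 = 296/4 = 74
Weighted total:
  Customer focus 74 × 0.06 = 4.44
  Communication 50 × 0.49 = 24.5
  Productivity 96.5 × 0.32 = 30.88
  Quality of work 65 × 0.13 = 8.45
Sum = 68.27
68.27 is ≥ 68 and < 71 → D+

D+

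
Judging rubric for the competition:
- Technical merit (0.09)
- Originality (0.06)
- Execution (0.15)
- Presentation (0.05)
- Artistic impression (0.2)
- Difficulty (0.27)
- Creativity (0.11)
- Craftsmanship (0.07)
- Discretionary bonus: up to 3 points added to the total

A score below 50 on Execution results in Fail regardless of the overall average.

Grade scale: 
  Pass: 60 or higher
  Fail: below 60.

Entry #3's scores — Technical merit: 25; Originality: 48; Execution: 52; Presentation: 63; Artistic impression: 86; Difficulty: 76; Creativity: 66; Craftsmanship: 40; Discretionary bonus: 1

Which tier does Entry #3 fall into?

Execution score 52 ≥ 50: minimum met.
Weighted total:
  Technical merit 25 × 0.09 = 2.25
  Originality 48 × 0.06 = 2.88
  Execution 52 × 0.15 = 7.8
  Presentation 63 × 0.05 = 3.15
  Artistic impression 86 × 0.2 = 17.2
  Difficulty 76 × 0.27 = 20.52
  Creativity 66 × 0.11 = 7.26
  Craftsmanship 40 × 0.07 = 2.8
Sum = 63.86
Discretionary bonus: 63.86 + 1 = 64.86
64.86 ≥ 60 → Pass

Pass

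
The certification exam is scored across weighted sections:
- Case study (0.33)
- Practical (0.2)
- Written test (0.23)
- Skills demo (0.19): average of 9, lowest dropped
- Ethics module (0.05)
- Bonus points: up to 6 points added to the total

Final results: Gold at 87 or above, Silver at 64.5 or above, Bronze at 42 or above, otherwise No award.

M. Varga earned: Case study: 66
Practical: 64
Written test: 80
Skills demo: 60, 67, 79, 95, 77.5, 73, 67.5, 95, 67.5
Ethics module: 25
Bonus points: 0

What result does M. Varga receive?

Silver

Skills demo: drop 60 → average of remaining 8 = 621.5/8 = 77.6875
Weighted total:
  Case study 66 × 0.33 = 21.78
  Practical 64 × 0.2 = 12.8
  Written test 80 × 0.23 = 18.4
  Skills demo 77.6875 × 0.19 = 14.760625
  Ethics module 25 × 0.05 = 1.25
Sum = 68.990625
Bonus points: 68.990625 + 0 = 68.990625
68.990625 is ≥ 64.5 and < 87 → Silver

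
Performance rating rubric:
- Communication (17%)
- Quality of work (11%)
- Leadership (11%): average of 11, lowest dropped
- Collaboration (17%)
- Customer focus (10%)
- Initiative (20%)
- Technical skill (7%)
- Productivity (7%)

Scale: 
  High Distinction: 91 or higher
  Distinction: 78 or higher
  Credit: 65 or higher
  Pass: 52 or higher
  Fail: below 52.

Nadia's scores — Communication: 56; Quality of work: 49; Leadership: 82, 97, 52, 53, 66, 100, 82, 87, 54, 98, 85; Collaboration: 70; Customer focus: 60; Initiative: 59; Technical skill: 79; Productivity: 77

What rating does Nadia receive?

Pass

Leadership: drop 52 → average of remaining 10 = 804/10 = 80.4
Weighted total:
  Communication 56 × 0.17 = 9.52
  Quality of work 49 × 0.11 = 5.39
  Leadership 80.4 × 0.11 = 8.844
  Collaboration 70 × 0.17 = 11.9
  Customer focus 60 × 0.1 = 6
  Initiative 59 × 0.2 = 11.8
  Technical skill 79 × 0.07 = 5.53
  Productivity 77 × 0.07 = 5.39
Sum = 64.374
64.374 is ≥ 52 and < 65 → Pass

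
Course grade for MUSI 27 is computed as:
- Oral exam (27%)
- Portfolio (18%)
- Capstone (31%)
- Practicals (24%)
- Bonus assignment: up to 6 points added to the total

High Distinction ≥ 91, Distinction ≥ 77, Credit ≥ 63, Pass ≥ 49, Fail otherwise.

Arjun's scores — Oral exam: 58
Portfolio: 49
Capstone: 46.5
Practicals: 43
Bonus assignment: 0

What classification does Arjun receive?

Weighted total:
  Oral exam 58 × 0.27 = 15.66
  Portfolio 49 × 0.18 = 8.82
  Capstone 46.5 × 0.31 = 14.415
  Practicals 43 × 0.24 = 10.32
Sum = 49.215
Bonus assignment: 49.215 + 0 = 49.215
49.215 is ≥ 49 and < 63 → Pass

Pass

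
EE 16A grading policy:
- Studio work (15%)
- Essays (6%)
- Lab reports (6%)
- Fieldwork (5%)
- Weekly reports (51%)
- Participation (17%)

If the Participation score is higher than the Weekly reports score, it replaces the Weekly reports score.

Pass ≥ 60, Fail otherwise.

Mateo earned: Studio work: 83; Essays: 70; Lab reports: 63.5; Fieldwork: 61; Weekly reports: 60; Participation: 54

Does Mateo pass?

Pass

Participation (54) ≤ Weekly reports (60), so Weekly reports stays at 60.
Weighted total:
  Studio work 83 × 0.15 = 12.45
  Essays 70 × 0.06 = 4.2
  Lab reports 63.5 × 0.06 = 3.81
  Fieldwork 61 × 0.05 = 3.05
  Weekly reports 60 × 0.51 = 30.6
  Participation 54 × 0.17 = 9.18
Sum = 63.29
63.29 ≥ 60 → Pass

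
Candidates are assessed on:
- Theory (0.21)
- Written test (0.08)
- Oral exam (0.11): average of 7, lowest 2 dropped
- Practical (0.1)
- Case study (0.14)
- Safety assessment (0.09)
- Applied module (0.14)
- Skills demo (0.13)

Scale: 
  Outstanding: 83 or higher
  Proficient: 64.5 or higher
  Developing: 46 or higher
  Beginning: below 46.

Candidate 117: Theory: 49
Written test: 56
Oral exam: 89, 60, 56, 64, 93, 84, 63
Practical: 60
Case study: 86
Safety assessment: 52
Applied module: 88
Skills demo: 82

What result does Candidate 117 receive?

Oral exam: drop 56, 60 → average of remaining 5 = 393/5 = 78.6
Weighted total:
  Theory 49 × 0.21 = 10.29
  Written test 56 × 0.08 = 4.48
  Oral exam 78.6 × 0.11 = 8.646
  Practical 60 × 0.1 = 6
  Case study 86 × 0.14 = 12.04
  Safety assessment 52 × 0.09 = 4.68
  Applied module 88 × 0.14 = 12.32
  Skills demo 82 × 0.13 = 10.66
Sum = 69.116
69.116 is ≥ 64.5 and < 83 → Proficient

Proficient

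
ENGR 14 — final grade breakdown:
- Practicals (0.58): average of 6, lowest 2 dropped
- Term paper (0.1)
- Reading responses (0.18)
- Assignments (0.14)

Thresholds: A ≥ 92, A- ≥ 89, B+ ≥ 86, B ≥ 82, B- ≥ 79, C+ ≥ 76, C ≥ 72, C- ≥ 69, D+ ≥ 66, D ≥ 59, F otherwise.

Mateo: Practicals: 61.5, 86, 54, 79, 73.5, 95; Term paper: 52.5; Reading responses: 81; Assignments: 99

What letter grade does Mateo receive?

B

Practicals: drop 54, 61.5 → average of remaining 4 = 333.5/4 = 83.375
Weighted total:
  Practicals 83.375 × 0.58 = 48.3575
  Term paper 52.5 × 0.1 = 5.25
  Reading responses 81 × 0.18 = 14.58
  Assignments 99 × 0.14 = 13.86
Sum = 82.0475
82.0475 is ≥ 82 and < 86 → B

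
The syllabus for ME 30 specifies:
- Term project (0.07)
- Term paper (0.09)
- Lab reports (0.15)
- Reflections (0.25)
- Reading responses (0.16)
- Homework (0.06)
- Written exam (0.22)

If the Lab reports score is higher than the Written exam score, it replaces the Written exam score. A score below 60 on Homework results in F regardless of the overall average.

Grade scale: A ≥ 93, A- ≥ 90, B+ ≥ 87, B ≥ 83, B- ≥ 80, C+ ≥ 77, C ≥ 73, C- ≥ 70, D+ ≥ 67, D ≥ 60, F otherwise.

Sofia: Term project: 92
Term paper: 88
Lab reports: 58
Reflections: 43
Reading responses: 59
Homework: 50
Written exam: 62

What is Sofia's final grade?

F

Lab reports (58) ≤ Written exam (62), so Written exam stays at 62.
Homework score 50 < 60: minimum not met.
Weighted total:
  Term project 92 × 0.07 = 6.44
  Term paper 88 × 0.09 = 7.92
  Lab reports 58 × 0.15 = 8.7
  Reflections 43 × 0.25 = 10.75
  Reading responses 59 × 0.16 = 9.44
  Homework 50 × 0.06 = 3
  Written exam 62 × 0.22 = 13.64
Sum = 59.89
Because the Homework minimum was not met, the result is F.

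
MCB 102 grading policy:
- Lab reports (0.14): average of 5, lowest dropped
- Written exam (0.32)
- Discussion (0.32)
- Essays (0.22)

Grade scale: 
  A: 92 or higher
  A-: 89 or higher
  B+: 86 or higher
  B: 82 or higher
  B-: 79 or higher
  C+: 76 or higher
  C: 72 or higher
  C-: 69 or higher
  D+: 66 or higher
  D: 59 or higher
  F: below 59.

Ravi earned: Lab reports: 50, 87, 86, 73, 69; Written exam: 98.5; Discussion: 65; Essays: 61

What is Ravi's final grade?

Lab reports: drop 50 → average of remaining 4 = 315/4 = 78.75
Weighted total:
  Lab reports 78.75 × 0.14 = 11.025
  Written exam 98.5 × 0.32 = 31.52
  Discussion 65 × 0.32 = 20.8
  Essays 61 × 0.22 = 13.42
Sum = 76.765
76.765 is ≥ 76 and < 79 → C+

C+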